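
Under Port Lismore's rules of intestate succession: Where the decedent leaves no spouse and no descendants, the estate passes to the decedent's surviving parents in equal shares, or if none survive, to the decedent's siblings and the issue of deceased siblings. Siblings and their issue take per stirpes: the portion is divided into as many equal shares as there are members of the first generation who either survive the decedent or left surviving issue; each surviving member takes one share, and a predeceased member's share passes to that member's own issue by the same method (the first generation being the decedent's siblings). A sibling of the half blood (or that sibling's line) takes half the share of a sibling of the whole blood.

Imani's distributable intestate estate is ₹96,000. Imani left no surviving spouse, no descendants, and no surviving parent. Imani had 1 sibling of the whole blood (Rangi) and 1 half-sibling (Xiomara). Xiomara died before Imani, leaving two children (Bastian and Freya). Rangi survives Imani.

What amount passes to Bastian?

The entire ₹96,000 passes to the siblings and their issue.
Counting each half-blood sibling's line as half a unit, there are 3/2 units in ₹96,000, so one unit is ₹64,000. Whole-blood lines (Rangi) take ₹64,000 each; half-blood lines (Xiomara) take ₹32,000 each.
Xiomara's share (₹32,000) is divided into 2 shares of ₹16,000: Bastian and Freya each take ₹16,000.

Bastian receives ₹16,000.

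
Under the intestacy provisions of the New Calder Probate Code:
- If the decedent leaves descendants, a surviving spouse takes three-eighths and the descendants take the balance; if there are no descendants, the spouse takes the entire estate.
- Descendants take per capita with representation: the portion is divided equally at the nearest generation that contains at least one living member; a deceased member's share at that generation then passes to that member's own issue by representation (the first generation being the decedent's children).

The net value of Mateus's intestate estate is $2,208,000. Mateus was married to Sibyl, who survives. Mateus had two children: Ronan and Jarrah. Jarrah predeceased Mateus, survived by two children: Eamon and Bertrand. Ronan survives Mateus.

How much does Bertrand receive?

Bertrand receives $345,000.

Sibyl takes three-eighths of $2,208,000 = $828,000. The remaining $1,380,000 passes to the descendants.
The descendants' portion ($1,380,000) is divided into 2 shares of $690,000: Ronan takes $690,000; Jarrah's $690,000 share passes to Jarrah's issue.
Jarrah's share ($690,000) is divided into 2 shares of $345,000: Eamon and Bertrand each take $345,000.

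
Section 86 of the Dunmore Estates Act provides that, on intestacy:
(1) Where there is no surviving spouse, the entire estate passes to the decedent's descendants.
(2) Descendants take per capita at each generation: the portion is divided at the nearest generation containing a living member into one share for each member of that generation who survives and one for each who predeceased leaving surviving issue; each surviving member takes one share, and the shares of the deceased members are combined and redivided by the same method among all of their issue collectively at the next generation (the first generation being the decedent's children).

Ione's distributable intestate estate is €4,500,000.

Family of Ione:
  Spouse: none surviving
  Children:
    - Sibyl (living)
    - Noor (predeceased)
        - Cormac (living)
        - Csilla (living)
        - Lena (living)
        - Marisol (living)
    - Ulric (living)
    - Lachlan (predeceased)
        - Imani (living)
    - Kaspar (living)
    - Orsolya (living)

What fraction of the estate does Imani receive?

The entire €4,500,000 passes to the descendants.
That amount (€4,500,000) is divided at the children's generation into 6 shares of €750,000. Sibyl, Ulric, Kaspar, and Orsolya each take €750,000. The 2 shares of the deceased (Noor and Lachlan) are combined into a pool of €1,500,000.
That pool (€1,500,000) is divided at the grandchildren's generation equally among Cormac, Csilla, Lena, Marisol, and Imani: €300,000 each.

Imani receives 1/15 of the estate.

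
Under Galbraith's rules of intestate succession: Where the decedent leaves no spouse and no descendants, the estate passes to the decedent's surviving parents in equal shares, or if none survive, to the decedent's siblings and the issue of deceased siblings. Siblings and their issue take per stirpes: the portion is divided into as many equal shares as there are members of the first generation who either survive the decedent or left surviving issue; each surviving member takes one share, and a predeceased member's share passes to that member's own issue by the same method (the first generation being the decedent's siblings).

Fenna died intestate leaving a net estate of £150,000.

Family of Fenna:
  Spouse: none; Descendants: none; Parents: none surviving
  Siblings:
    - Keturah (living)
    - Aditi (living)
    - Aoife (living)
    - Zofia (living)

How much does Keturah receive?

Keturah receives £37,500.

The entire £150,000 passes to the siblings and their issue.
That amount (£150,000) is divided into 4 shares of £37,500: Keturah, Aditi, Aoife, and Zofia each take £37,500.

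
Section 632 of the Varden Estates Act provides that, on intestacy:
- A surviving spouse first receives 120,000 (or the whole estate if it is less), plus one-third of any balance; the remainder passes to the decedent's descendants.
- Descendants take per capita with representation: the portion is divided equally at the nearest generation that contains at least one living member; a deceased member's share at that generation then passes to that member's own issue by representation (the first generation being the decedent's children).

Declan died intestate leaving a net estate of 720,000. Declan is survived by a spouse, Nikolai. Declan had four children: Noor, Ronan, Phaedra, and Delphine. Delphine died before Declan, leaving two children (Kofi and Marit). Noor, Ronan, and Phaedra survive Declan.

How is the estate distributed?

Nikolai: 320,000; Noor: 100,000; Ronan: 100,000; Phaedra: 100,000; Kofi: 50,000; Marit: 50,000

Nikolai first takes 120,000, leaving a balance of 600,000. Nikolai then takes one-third of the balance (200,000), for a total of 320,000. The remaining 400,000 passes to the descendants.
The descendants' portion (400,000) is divided into 4 shares of 100,000: Noor, Ronan, and Phaedra each take 100,000; Delphine's 100,000 share passes to Delphine's issue.
Delphine's share (100,000) is divided into 2 shares of 50,000: Kofi and Marit each take 50,000.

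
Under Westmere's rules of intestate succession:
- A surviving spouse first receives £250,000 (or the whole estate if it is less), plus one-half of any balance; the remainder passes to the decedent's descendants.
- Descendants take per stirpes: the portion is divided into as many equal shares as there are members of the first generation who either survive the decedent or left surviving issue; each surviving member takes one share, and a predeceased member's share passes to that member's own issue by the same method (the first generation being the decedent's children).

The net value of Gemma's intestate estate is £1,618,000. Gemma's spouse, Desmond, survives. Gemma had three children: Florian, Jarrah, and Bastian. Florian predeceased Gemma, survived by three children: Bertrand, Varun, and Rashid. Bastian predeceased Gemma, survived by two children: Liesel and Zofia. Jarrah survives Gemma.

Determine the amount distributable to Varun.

Desmond first takes £250,000, leaving a balance of £1,368,000. Desmond then takes one-half of the balance (£684,000), for a total of £934,000. The remaining £684,000 passes to the descendants.
The descendants' portion (£684,000) is divided into 3 shares of £228,000: Jarrah takes £228,000; Florian's £228,000 share passes to Florian's issue; Bastian's £228,000 share passes to Bastian's issue.
Florian's share (£228,000) is divided into 3 shares of £76,000: Bertrand, Varun, and Rashid each take £76,000.
Bastian's share (£228,000) is divided into 2 shares of £114,000: Liesel and Zofia each take £114,000.

Varun receives £76,000.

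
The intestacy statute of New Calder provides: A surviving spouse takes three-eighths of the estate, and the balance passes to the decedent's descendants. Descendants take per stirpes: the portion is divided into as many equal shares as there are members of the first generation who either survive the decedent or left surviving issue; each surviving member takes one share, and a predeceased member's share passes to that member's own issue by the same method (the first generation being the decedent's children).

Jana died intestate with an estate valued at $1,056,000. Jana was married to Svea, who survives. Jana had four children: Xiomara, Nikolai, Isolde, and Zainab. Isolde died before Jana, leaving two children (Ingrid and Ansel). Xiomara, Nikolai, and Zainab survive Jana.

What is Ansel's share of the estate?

Ansel receives $82,500.

Svea takes three-eighths of $1,056,000 = $396,000. The remaining $660,000 passes to the descendants.
The descendants' portion ($660,000) is divided into 4 shares of $165,000: Xiomara, Nikolai, and Zainab each take $165,000; Isolde's $165,000 share passes to Isolde's issue.
Isolde's share ($165,000) is divided into 2 shares of $82,500: Ingrid and Ansel each take $82,500.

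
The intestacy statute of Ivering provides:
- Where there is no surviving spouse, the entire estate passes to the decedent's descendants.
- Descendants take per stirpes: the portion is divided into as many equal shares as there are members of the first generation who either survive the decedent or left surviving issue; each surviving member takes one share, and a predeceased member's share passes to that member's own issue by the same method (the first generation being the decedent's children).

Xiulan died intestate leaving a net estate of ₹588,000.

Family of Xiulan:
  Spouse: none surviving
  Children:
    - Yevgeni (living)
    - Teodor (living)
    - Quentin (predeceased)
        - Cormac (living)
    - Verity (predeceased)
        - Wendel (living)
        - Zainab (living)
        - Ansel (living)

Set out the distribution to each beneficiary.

The entire ₹588,000 passes to the descendants.
That amount (₹588,000) is divided into 4 shares of ₹147,000: Yevgeni and Teodor each take ₹147,000; Quentin's ₹147,000 share passes to Quentin's issue; Verity's ₹147,000 share passes to Verity's issue.
Quentin's share (₹147,000) passes entirely to Cormac.
Verity's share (₹147,000) is divided into 3 shares of ₹49,000: Wendel, Zainab, and Ansel each take ₹49,000.

Yevgeni: ₹147,000; Teodor: ₹147,000; Cormac: ₹147,000; Wendel: ₹49,000; Zainab: ₹49,000; Ansel: ₹49,000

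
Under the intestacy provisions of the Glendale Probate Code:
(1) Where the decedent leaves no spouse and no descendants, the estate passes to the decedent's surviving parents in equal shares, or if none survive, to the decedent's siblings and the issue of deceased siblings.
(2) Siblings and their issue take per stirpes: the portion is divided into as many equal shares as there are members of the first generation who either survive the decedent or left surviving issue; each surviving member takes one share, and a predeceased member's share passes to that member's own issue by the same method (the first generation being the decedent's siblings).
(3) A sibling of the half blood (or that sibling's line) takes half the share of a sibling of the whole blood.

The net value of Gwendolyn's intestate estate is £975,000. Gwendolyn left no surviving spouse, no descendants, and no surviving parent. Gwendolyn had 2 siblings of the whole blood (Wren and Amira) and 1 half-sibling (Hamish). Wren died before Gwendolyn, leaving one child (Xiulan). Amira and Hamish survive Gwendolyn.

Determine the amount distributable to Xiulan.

Xiulan receives £390,000.

The entire £975,000 passes to the siblings and their issue.
Counting each half-blood sibling's line as half a unit, there are 5/2 units in £975,000, so one unit is £390,000. Whole-blood lines (Wren and Amira) take £390,000 each; half-blood lines (Hamish) take £195,000 each.
Wren's share (£390,000) passes entirely to Xiulan.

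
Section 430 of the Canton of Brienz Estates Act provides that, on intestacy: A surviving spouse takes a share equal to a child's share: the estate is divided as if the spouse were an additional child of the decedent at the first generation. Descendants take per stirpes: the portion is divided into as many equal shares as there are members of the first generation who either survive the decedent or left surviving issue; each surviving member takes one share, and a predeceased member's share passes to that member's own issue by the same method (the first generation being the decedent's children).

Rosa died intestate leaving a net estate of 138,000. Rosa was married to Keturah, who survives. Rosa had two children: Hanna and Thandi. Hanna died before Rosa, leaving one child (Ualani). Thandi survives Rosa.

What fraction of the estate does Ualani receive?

The spouse counts as an additional share at the children's level, so there are 3 primary shares of 46,000. Keturah takes one such share (46,000).
The children's combined portion (92,000) is divided into 2 shares of 46,000: Thandi takes 46,000; Hanna's 46,000 share passes to Hanna's issue.
Hanna's share (46,000) passes entirely to Ualani.

Ualani receives 1/3 of the estate.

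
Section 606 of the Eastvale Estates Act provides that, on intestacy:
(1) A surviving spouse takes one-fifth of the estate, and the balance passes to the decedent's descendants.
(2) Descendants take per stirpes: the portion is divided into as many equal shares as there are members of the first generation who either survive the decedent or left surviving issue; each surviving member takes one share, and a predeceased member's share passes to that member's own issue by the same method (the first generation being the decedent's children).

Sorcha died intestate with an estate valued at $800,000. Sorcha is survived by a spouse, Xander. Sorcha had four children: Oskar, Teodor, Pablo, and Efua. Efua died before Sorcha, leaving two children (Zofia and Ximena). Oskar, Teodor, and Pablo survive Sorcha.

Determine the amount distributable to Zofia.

Xander takes one-fifth of $800,000 = $160,000. The remaining $640,000 passes to the descendants.
The descendants' portion ($640,000) is divided into 4 shares of $160,000: Oskar, Teodor, and Pablo each take $160,000; Efua's $160,000 share passes to Efua's issue.
Efua's share ($160,000) is divided into 2 shares of $80,000: Zofia and Ximena each take $80,000.

Zofia receives $80,000.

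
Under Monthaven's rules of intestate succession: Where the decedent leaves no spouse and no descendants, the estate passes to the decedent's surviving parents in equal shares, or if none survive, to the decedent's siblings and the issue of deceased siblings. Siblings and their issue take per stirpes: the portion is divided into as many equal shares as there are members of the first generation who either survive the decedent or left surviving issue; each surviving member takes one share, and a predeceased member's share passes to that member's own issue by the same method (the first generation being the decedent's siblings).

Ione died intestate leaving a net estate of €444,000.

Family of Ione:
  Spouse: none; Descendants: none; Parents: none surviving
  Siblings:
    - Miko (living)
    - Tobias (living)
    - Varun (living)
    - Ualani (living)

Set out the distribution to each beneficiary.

Miko: €111,000; Tobias: €111,000; Varun: €111,000; Ualani: €111,000

The entire €444,000 passes to the siblings and their issue.
That amount (€444,000) is divided into 4 shares of €111,000: Miko, Tobias, Varun, and Ualani each take €111,000.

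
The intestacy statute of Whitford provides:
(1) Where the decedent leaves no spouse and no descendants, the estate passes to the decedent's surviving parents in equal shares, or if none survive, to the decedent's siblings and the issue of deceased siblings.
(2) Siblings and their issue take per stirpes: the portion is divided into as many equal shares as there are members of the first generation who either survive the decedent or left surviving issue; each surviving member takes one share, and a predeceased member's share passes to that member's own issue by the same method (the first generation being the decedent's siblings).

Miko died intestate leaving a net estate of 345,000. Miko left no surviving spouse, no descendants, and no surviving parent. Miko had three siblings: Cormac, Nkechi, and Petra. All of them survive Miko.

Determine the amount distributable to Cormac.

Cormac receives 115,000.

The entire 345,000 passes to the siblings and their issue.
That amount (345,000) is divided into 3 shares of 115,000: Cormac, Nkechi, and Petra each take 115,000.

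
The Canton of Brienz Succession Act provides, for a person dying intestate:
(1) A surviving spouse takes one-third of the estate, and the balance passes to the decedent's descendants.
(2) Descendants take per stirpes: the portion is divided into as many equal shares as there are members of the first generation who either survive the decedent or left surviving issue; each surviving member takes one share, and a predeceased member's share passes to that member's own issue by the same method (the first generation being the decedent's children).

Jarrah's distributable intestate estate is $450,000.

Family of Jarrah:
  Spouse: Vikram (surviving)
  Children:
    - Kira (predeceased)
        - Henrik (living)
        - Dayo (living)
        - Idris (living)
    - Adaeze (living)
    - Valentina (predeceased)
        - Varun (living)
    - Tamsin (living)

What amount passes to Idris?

Vikram takes one-third of $450,000 = $150,000. The remaining $300,000 passes to the descendants.
The descendants' portion ($300,000) is divided into 4 shares of $75,000: Adaeze and Tamsin each take $75,000; Kira's $75,000 share passes to Kira's issue; Valentina's $75,000 share passes to Valentina's issue.
Kira's share ($75,000) is divided into 3 shares of $25,000: Henrik, Dayo, and Idris each take $25,000.
Valentina's share ($75,000) passes entirely to Varun.

Idris receives $25,000.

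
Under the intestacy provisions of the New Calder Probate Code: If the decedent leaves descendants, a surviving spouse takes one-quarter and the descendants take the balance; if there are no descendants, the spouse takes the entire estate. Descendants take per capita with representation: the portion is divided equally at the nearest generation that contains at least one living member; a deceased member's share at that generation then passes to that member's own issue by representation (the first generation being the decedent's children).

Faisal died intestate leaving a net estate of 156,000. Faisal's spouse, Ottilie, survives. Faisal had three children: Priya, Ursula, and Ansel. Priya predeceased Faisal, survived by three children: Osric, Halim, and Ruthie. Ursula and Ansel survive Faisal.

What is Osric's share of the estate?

Osric receives 13,000.

Ottilie takes one-quarter of 156,000 = 39,000. The remaining 117,000 passes to the descendants.
The descendants' portion (117,000) is divided into 3 shares of 39,000: Ursula and Ansel each take 39,000; Priya's 39,000 share passes to Priya's issue.
Priya's share (39,000) is divided into 3 shares of 13,000: Osric, Halim, and Ruthie each take 13,000.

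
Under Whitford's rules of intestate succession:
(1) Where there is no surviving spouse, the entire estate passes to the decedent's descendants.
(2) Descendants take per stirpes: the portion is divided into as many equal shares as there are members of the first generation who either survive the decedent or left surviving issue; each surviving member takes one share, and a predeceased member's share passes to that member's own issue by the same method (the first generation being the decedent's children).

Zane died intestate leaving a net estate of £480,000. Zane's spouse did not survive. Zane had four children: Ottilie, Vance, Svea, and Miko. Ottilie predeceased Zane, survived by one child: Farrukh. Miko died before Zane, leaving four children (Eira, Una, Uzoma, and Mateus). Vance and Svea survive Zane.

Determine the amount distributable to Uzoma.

The entire £480,000 passes to the descendants.
That amount (£480,000) is divided into 4 shares of £120,000: Vance and Svea each take £120,000; Ottilie's £120,000 share passes to Ottilie's issue; Miko's £120,000 share passes to Miko's issue.
Ottilie's share (£120,000) passes entirely to Farrukh.
Miko's share (£120,000) is divided into 4 shares of £30,000: Eira, Una, Uzoma, and Mateus each take £30,000.

Uzoma receives £30,000.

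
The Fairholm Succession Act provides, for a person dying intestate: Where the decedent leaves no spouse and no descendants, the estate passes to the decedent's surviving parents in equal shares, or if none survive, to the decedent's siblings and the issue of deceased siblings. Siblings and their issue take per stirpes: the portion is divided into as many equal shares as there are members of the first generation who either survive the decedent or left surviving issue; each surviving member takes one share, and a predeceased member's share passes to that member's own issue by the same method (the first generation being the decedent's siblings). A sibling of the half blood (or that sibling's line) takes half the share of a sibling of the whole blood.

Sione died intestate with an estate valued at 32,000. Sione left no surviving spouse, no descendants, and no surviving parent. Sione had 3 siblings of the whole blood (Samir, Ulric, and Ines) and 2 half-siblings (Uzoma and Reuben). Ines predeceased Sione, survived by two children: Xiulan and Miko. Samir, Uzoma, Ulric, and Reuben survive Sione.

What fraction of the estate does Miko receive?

The entire 32,000 passes to the siblings and their issue.
Counting each half-blood sibling's line as half a unit, there are 4 units in 32,000, so one unit is 8,000. Whole-blood lines (Samir, Ulric, and Ines) take 8,000 each; half-blood lines (Uzoma and Reuben) take 4,000 each.
Ines's share (8,000) is divided into 2 shares of 4,000: Xiulan and Miko each take 4,000.

Miko receives 1/8 of the estate.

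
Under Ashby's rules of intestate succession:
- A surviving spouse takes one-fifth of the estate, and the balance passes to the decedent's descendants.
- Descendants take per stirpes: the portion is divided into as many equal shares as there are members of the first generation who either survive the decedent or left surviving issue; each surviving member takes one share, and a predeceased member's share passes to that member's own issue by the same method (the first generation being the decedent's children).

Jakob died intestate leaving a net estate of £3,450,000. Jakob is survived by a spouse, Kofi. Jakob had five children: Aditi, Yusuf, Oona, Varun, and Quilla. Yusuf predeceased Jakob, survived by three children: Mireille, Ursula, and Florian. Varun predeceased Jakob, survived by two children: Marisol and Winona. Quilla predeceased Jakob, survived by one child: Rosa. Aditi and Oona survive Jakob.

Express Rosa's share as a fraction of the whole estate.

Kofi takes one-fifth of £3,450,000 = £690,000. The remaining £2,760,000 passes to the descendants.
The descendants' portion (£2,760,000) is divided into 5 shares of £552,000: Aditi and Oona each take £552,000; Yusuf's £552,000 share passes to Yusuf's issue; Varun's £552,000 share passes to Varun's issue; Quilla's £552,000 share passes to Quilla's issue.
Yusuf's share (£552,000) is divided into 3 shares of £184,000: Mireille, Ursula, and Florian each take £184,000.
Varun's share (£552,000) is divided into 2 shares of £276,000: Marisol and Winona each take £276,000.
Quilla's share (£552,000) passes entirely to Rosa.

Rosa receives 4/25 of the estate.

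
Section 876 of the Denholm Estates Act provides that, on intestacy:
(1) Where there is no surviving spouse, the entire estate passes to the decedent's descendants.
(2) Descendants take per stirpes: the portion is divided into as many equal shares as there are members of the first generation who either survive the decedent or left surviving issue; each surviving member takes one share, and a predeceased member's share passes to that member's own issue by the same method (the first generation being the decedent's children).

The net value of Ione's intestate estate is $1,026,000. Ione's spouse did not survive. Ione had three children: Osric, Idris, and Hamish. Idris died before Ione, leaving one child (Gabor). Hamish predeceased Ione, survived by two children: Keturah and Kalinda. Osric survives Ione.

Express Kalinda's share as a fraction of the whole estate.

Kalinda receives 1/6 of the estate.

The entire $1,026,000 passes to the descendants.
That amount ($1,026,000) is divided into 3 shares of $342,000: Osric takes $342,000; Idris's $342,000 share passes to Idris's issue; Hamish's $342,000 share passes to Hamish's issue.
Idris's share ($342,000) passes entirely to Gabor.
Hamish's share ($342,000) is divided into 2 shares of $171,000: Keturah and Kalinda each take $171,000.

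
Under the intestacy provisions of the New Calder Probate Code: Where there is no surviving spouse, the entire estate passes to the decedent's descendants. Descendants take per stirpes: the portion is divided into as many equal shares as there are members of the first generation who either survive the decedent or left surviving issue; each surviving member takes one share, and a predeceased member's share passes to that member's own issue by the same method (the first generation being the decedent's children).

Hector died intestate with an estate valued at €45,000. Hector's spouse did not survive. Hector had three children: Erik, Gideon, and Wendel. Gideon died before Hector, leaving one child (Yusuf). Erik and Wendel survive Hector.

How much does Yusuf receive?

Yusuf receives €15,000.

The entire €45,000 passes to the descendants.
That amount (€45,000) is divided into 3 shares of €15,000: Erik and Wendel each take €15,000; Gideon's €15,000 share passes to Gideon's issue.
Gideon's share (€15,000) passes entirely to Yusuf.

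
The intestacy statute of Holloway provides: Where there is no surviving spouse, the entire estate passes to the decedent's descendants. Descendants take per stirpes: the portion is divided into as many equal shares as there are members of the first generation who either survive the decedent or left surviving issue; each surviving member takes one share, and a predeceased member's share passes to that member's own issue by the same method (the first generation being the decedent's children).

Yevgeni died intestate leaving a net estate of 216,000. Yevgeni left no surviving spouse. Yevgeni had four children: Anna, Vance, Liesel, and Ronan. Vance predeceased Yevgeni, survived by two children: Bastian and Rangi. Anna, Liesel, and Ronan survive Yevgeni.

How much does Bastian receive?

The entire 216,000 passes to the descendants.
That amount (216,000) is divided into 4 shares of 54,000: Anna, Liesel, and Ronan each take 54,000; Vance's 54,000 share passes to Vance's issue.
Vance's share (54,000) is divided into 2 shares of 27,000: Bastian and Rangi each take 27,000.

Bastian receives 27,000.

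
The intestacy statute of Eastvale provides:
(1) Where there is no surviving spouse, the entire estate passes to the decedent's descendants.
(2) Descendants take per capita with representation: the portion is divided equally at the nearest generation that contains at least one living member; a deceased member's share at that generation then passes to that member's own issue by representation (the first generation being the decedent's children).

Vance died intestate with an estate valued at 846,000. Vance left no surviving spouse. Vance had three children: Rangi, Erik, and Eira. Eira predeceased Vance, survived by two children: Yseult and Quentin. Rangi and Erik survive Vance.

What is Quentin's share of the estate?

Quentin receives 141,000.

The entire 846,000 passes to the descendants.
That amount (846,000) is divided into 3 shares of 282,000: Rangi and Erik each take 282,000; Eira's 282,000 share passes to Eira's issue.
Eira's share (282,000) is divided into 2 shares of 141,000: Yseult and Quentin each take 141,000.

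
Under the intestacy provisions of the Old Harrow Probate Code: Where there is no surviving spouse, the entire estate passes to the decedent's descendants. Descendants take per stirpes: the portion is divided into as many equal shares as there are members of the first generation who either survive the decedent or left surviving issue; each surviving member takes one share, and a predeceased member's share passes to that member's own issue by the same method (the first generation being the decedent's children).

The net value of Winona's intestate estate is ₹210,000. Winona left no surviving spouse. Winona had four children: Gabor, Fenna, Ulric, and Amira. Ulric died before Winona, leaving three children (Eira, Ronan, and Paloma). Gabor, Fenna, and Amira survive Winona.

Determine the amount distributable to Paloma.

Paloma receives ₹17,500.

The entire ₹210,000 passes to the descendants.
That amount (₹210,000) is divided into 4 shares of ₹52,500: Gabor, Fenna, and Amira each take ₹52,500; Ulric's ₹52,500 share passes to Ulric's issue.
Ulric's share (₹52,500) is divided into 3 shares of ₹17,500: Eira, Ronan, and Paloma each take ₹17,500.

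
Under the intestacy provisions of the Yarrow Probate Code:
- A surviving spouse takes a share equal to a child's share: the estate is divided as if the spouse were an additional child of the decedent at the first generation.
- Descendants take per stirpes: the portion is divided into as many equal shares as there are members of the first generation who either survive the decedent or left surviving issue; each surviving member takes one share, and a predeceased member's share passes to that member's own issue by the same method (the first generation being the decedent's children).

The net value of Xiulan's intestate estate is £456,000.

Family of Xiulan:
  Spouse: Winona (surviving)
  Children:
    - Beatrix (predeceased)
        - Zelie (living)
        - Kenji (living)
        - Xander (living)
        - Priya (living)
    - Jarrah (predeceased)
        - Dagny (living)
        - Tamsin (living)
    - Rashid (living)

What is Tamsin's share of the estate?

The spouse counts as an additional share at the children's level, so there are 4 primary shares of £114,000. Winona takes one such share (£114,000).
The children's combined portion (£342,000) is divided into 3 shares of £114,000: Rashid takes £114,000; Beatrix's £114,000 share passes to Beatrix's issue; Jarrah's £114,000 share passes to Jarrah's issue.
Beatrix's share (£114,000) is divided into 4 shares of £28,500: Zelie, Kenji, Xander, and Priya each take £28,500.
Jarrah's share (£114,000) is divided into 2 shares of £57,000: Dagny and Tamsin each take £57,000.

Tamsin receives £57,000.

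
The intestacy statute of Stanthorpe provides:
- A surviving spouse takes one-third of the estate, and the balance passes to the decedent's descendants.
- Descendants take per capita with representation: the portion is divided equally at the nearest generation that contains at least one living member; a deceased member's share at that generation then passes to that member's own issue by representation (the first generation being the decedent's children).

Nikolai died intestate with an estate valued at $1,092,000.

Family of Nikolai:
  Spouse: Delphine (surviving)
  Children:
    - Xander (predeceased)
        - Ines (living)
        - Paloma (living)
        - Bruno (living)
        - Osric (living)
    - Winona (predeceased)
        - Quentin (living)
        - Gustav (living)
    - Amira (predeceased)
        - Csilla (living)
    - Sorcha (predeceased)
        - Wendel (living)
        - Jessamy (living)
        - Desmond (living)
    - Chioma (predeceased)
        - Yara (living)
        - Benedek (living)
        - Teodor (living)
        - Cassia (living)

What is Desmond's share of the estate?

Desmond receives $52,000.

Delphine takes one-third of $1,092,000 = $364,000. The remaining $728,000 passes to the descendants.
No child survives, so the initial division is made at the grandchildren's generation.
The descendants' portion ($728,000) is divided into 14 shares of $52,000: Ines, Paloma, Bruno, Osric, Quentin, Gustav, Csilla, Wendel, Jessamy, Desmond, Yara, Benedek, Teodor, and Cassia each take $52,000.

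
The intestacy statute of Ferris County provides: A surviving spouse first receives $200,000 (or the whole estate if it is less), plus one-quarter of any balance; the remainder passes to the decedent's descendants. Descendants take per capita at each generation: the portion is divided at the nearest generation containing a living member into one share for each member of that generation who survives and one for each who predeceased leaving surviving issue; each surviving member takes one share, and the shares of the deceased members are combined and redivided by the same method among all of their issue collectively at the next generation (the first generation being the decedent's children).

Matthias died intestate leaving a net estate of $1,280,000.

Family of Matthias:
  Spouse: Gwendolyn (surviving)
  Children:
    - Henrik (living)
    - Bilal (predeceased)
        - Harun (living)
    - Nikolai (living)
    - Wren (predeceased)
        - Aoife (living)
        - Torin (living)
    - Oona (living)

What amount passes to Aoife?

Aoife receives $108,000.

Gwendolyn first takes $200,000, leaving a balance of $1,080,000. Gwendolyn then takes one-quarter of the balance ($270,000), for a total of $470,000. The remaining $810,000 passes to the descendants.
The descendants' portion ($810,000) is divided at the children's generation into 5 shares of $162,000. Henrik, Nikolai, and Oona each take $162,000. The 2 shares of the deceased (Bilal and Wren) are combined into a pool of $324,000.
That pool ($324,000) is divided at the grandchildren's generation equally among Harun, Aoife, and Torin: $108,000 each.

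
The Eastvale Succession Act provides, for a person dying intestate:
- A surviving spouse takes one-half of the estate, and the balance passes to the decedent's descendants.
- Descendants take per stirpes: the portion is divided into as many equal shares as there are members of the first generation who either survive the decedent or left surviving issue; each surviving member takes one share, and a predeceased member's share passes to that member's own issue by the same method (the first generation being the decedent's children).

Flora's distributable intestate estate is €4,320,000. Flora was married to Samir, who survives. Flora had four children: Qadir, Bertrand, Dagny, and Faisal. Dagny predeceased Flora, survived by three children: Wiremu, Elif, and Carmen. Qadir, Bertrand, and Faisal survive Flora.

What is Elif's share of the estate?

Samir takes one-half of €4,320,000 = €2,160,000. The remaining €2,160,000 passes to the descendants.
The descendants' portion (€2,160,000) is divided into 4 shares of €540,000: Qadir, Bertrand, and Faisal each take €540,000; Dagny's €540,000 share passes to Dagny's issue.
Dagny's share (€540,000) is divided into 3 shares of €180,000: Wiremu, Elif, and Carmen each take €180,000.

Elif receives €180,000.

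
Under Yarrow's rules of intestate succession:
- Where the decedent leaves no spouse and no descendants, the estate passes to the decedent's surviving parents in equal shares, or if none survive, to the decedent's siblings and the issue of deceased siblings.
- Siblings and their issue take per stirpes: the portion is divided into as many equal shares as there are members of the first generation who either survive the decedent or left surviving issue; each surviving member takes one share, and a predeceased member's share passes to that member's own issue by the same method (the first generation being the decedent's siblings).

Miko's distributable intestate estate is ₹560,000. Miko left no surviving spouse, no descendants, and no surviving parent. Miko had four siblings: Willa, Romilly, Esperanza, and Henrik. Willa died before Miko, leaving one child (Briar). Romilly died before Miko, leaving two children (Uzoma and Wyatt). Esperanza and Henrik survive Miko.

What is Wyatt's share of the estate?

Wyatt receives ₹70,000.

The entire ₹560,000 passes to the siblings and their issue.
That amount (₹560,000) is divided into 4 shares of ₹140,000: Esperanza and Henrik each take ₹140,000; Willa's ₹140,000 share passes to Willa's issue; Romilly's ₹140,000 share passes to Romilly's issue.
Willa's share (₹140,000) passes entirely to Briar.
Romilly's share (₹140,000) is divided into 2 shares of ₹70,000: Uzoma and Wyatt each take ₹70,000.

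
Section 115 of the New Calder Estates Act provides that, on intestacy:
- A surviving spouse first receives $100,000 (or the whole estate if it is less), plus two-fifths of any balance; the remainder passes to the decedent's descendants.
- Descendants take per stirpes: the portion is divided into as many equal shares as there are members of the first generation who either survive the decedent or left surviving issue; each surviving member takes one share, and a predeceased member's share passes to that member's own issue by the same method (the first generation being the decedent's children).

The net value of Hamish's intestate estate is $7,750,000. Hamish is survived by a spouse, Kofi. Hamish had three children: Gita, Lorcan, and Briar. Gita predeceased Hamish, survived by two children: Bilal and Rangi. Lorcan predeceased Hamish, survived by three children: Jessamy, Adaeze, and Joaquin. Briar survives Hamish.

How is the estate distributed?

Kofi first takes $100,000, leaving a balance of $7,650,000. Kofi then takes two-fifths of the balance ($3,060,000), for a total of $3,160,000. The remaining $4,590,000 passes to the descendants.
The descendants' portion ($4,590,000) is divided into 3 shares of $1,530,000: Briar takes $1,530,000; Gita's $1,530,000 share passes to Gita's issue; Lorcan's $1,530,000 share passes to Lorcan's issue.
Gita's share ($1,530,000) is divided into 2 shares of $765,000: Bilal and Rangi each take $765,000.
Lorcan's share ($1,530,000) is divided into 3 shares of $510,000: Jessamy, Adaeze, and Joaquin each take $510,000.

Kofi: $3,160,000; Bilal: $765,000; Rangi: $765,000; Jessamy: $510,000; Adaeze: $510,000; Joaquin: $510,000; Briar: $1,530,000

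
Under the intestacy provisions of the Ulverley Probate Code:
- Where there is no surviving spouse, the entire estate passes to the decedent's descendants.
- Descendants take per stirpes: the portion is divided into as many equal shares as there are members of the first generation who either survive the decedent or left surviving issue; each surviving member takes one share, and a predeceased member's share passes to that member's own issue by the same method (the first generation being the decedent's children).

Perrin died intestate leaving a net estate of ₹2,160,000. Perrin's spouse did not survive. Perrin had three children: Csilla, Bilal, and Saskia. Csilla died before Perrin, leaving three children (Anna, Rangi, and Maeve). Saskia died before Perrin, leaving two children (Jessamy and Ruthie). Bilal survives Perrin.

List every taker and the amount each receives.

The entire ₹2,160,000 passes to the descendants.
That amount (₹2,160,000) is divided into 3 shares of ₹720,000: Bilal takes ₹720,000; Csilla's ₹720,000 share passes to Csilla's issue; Saskia's ₹720,000 share passes to Saskia's issue.
Csilla's share (₹720,000) is divided into 3 shares of ₹240,000: Anna, Rangi, and Maeve each take ₹240,000.
Saskia's share (₹720,000) is divided into 2 shares of ₹360,000: Jessamy and Ruthie each take ₹360,000.

Anna: ₹240,000; Rangi: ₹240,000; Maeve: ₹240,000; Bilal: ₹720,000; Jessamy: ₹360,000; Ruthie: ₹360,000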